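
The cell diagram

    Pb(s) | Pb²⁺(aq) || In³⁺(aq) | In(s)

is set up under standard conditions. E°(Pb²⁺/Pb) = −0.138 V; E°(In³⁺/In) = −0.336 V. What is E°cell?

By convention the left-hand electrode in cell notation is the anode (oxidation) and the right-hand electrode is the cathode (reduction).
E°cell = E°(right) − E°(left) = −0.336 − (−0.138) = −0.198 V.
The negative sign shows that, as written, the cell would require an external voltage to drive the reaction.

−0.198 V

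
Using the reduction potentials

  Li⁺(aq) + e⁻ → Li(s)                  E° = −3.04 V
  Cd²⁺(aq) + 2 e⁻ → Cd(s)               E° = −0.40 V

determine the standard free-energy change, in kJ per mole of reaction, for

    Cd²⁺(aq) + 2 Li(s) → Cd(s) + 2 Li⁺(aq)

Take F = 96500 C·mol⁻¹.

−510 kJ/mol

In the reaction as written Cd²⁺(aq) is reduced, so the Cd²⁺/Cd couple is the cathode and Li⁺/Li is the anode.
E°cell = −0.40 − (−3.04) = +2.64 V; balancing electrons gives n = 2.
ΔG° = −nFE°cell = −(2)(96500)(+2.64) J/mol = −510 kJ/mol.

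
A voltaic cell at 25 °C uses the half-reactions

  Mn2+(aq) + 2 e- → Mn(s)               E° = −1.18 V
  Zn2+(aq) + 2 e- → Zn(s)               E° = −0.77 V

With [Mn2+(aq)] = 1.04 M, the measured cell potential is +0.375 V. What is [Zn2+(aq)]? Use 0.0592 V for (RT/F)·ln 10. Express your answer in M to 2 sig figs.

0.068 M

The Zn²⁺/Zn couple has the larger reduction potential, so it is the cathode: E°cell = −0.77 − (−1.18) = +0.41 V and n = 2.
From the Nernst equation, log Q = n(E° − E)/0.0592 = 2·(+0.41 − (+0.375))/0.0592 = 1.182.
For Zn2+(aq) + Mn(s) → Zn(s) + Mn2+(aq), the reaction quotient is Q = [Mn2+(aq)] / [Zn2+(aq)].
Substituting the known concentrations and solving, log [Zn2+(aq)] = −1.165 and [Zn2+(aq)] = 0.068 M.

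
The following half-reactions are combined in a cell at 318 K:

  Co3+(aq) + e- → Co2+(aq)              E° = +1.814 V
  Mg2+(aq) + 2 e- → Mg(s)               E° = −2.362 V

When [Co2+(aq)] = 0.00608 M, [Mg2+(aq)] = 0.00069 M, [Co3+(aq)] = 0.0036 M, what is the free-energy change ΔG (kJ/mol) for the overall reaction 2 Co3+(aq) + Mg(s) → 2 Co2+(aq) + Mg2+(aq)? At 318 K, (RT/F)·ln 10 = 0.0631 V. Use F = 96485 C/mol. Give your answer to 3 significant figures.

−822 kJ/mol

E°cell = +1.814 − (−2.362) = +4.176 V; the balanced reaction transfers n = 2 electrons.
The reaction quotient is ([Co2+(aq)]^2·[Mg2+(aq)]) / [Co3+(aq)]^2 = 0.00197; by Nernst, E = +4.176 − (0.0631/2)(−2.706) = +4.2614 V.
Then ΔG = −nFE = −2 × 96485 × +4.2614 J/mol = −822 kJ/mol.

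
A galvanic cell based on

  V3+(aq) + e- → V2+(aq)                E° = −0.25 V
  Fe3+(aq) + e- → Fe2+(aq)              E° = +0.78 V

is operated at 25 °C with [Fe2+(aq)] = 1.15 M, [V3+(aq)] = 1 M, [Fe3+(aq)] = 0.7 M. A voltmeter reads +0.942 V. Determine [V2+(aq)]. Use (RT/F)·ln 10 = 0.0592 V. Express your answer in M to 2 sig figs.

0.054 M

Fe³⁺/Fe²⁺ is the cathode (higher E°); E°cell = +0.78 − (−0.25) = +1.03 V with n = 1.
Since E = E° − (0.0592/n)·log Q, log Q = n(E° − E)/0.0592 = 1.486.
Balancing electrons gives Fe3+(aq) + V2+(aq) → Fe2+(aq) + V3+(aq); thus Q = ([Fe2+(aq)]·[V3+(aq)]) / ([Fe3+(aq)]·[V2+(aq)]).
Isolating [V2+(aq)] in Q = 10^{1.486} yields log [V2+(aq)] = −1.270, i.e. 0.054 M.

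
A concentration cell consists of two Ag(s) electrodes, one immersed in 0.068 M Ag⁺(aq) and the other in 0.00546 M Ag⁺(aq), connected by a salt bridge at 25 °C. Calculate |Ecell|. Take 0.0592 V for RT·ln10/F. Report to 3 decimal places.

0.065 V

For a concentration cell E°cell = 0, since both electrodes use the same couple.
The compartment with the higher Ag⁺(aq) concentration (0.068 M) acts as the cathode; ions are reduced there and produced at the dilute (0.00546 M) anode.
With n = 1, Ecell = −(0.0592/1)·log([dilute]/[conc]) = −(0.0592/1)·log(0.00546/0.068) = +0.065 V.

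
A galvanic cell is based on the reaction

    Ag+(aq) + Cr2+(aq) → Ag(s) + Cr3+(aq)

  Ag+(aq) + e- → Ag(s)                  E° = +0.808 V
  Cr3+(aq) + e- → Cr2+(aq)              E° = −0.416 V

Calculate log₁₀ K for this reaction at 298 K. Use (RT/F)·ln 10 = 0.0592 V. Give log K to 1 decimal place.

log K = 20.7

The Ag⁺/Ag couple is reduced (cathode); E°cell = +0.808 − (−0.416) = +1.224 V with n = 1.
At equilibrium E = 0, so log K = nE°cell / 0.0592 = (1)(+1.224) / 0.0592 = 20.7.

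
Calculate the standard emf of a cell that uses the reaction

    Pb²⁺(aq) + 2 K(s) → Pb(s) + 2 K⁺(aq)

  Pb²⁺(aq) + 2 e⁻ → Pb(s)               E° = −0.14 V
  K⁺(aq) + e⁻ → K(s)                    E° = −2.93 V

In the reaction as written, Pb²⁺(aq) is reduced (cathode) and K⁺(aq) is produced by oxidation at the anode.
E°cell = E°(cathode) − E°(anode) = −0.14 − (−2.93) = +2.79 V.
The positive value indicates the reaction is spontaneous as written.

+2.79 V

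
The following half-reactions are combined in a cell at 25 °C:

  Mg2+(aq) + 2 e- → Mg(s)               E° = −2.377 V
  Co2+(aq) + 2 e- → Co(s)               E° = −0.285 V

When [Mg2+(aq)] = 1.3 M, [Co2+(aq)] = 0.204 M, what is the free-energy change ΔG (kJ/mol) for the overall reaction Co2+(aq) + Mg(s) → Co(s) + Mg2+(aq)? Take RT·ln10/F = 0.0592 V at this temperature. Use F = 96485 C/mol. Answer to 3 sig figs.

−399 kJ/mol

With Co²⁺/Co reduced at the cathode, E°cell = −0.285 − (−2.377) = +2.092 V and n = 2.
The reaction quotient is [Mg2+(aq)] / [Co2+(aq)] = 6.37; by Nernst, E = +2.092 − (0.0592/2)(0.804) = +2.0682 V.
ΔG = −nFE = −(2)(96485)(+2.0682) J/mol = −399 kJ/mol.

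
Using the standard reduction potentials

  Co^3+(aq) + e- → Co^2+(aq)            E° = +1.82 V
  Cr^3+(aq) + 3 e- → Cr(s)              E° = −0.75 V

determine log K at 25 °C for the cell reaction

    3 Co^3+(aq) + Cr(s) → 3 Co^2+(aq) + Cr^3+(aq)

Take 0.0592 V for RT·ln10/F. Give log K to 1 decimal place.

The Co³⁺/Co²⁺ couple is reduced (cathode); E°cell = +1.82 − (−0.75) = +2.57 V with n = 3.
At equilibrium E = 0, so log K = nE°cell / 0.0592 = (3)(+2.57) / 0.0592 = 130.2.

log K = 130.2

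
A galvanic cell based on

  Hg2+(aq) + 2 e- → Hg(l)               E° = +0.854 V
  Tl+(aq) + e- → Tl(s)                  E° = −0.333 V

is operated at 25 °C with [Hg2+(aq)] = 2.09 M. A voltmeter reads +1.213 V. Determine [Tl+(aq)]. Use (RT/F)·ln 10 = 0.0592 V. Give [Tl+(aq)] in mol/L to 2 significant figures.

0.53 M

With Hg²⁺/Hg at the cathode and Tl⁺/Tl at the anode, E°cell = +0.854 − (−0.333) = +1.187 V (n = 2).
Since E = E° − (0.0592/n)·log Q, log Q = n(E° − E)/0.0592 = −0.878.
Balancing electrons gives Hg2+(aq) + 2 Tl(s) → Hg(l) + 2 Tl+(aq); thus Q = [Tl+(aq)]^2 / [Hg2+(aq)].
Isolating [Tl+(aq)] in Q = 10^{−0.878} yields log [Tl+(aq)] = −0.279, i.e. 0.53 M.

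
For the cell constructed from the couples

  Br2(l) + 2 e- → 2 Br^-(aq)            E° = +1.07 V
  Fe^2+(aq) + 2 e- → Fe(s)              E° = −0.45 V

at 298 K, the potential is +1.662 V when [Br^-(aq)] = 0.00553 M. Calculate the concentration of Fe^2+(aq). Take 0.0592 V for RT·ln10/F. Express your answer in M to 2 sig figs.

With Br₂/Br⁻ at the cathode and Fe²⁺/Fe at the anode, E°cell = +1.07 − (−0.45) = +1.52 V (n = 2).
From the Nernst equation, log Q = n(E° − E)/0.0592 = 2·(+1.52 − (+1.662))/0.0592 = −4.797.
For Br2(l) + Fe(s) → 2 Br^-(aq) + Fe^2+(aq), the reaction quotient is Q = [Br^-(aq)]^2·[Fe^2+(aq)].
Substituting the known concentrations and solving, log [Fe^2+(aq)] = −0.282 and [Fe^2+(aq)] = 0.52 M.

0.52 M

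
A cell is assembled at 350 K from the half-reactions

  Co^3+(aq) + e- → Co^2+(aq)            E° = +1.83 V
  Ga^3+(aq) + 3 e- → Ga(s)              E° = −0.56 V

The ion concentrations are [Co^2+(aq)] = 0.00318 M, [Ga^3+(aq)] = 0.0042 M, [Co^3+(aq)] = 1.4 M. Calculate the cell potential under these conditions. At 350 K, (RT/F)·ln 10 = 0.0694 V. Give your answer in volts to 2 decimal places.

Co³⁺/Co²⁺ is reduced (cathode, E° = +1.83 V) and Ga³⁺/Ga is oxidized (anode).
E°cell = E°cat − E°an = +1.83 − (−0.56) = +2.39 V; n = 3.
For the overall reaction 3 Co^3+(aq) + Ga(s) → 3 Co^2+(aq) + Ga^3+(aq), Q = ([Co^2+(aq)]^3·[Ga^3+(aq)]) / [Co^3+(aq)]^3 = 4.92×10^−11, giving log Q = −10.308.
E = E° − (0.0694/n)·log Q = +2.39 − (0.0694/3)(−10.308) = +2.63 V.

+2.63 V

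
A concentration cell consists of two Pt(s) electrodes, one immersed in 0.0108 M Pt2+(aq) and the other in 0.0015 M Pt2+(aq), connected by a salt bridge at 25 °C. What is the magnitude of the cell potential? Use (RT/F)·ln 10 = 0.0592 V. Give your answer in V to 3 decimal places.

For a concentration cell E°cell = 0, since both electrodes use the same couple.
The compartment with the higher Pt2+(aq) concentration (0.0108 M) acts as the cathode; ions are reduced there and produced at the dilute (0.0015 M) anode.
With n = 2, Ecell = −(0.0592/2)·log([dilute]/[conc]) = −(0.0592/2)·log(0.0015/0.0108) = +0.025 V.

0.025 V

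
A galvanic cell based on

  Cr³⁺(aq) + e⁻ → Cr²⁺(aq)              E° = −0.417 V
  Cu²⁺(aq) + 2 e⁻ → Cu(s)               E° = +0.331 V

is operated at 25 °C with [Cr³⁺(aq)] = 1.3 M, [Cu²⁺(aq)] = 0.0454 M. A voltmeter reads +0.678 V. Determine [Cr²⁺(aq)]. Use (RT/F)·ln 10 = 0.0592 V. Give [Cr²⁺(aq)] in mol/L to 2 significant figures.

0.40 M

Cu²⁺/Cu is the cathode (higher E°); E°cell = +0.331 − (−0.417) = +0.748 V with n = 2.
Since E = E° − (0.0592/n)·log Q, log Q = n(E° − E)/0.0592 = 2.365.
Balancing electrons gives Cu²⁺(aq) + 2 Cr²⁺(aq) → Cu(s) + 2 Cr³⁺(aq); thus Q = [Cr³⁺(aq)]^2 / ([Cu²⁺(aq)]·[Cr²⁺(aq)]^2).
Solving for the unknown gives log [Cr²⁺(aq)] = −0.397, so [Cr²⁺(aq)] ≈ 0.40 M.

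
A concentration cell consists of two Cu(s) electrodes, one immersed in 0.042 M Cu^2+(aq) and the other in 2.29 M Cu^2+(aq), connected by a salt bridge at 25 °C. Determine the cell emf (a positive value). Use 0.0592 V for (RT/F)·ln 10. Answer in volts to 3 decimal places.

For a concentration cell E°cell = 0, since both electrodes use the same couple.
The compartment with the higher Cu^2+(aq) concentration (2.29 M) acts as the cathode; ions are reduced there and produced at the dilute (0.042 M) anode.
With n = 2, Ecell = −(0.0592/2)·log([dilute]/[conc]) = −(0.0592/2)·log(0.042/2.29) = +0.051 V.

0.051 V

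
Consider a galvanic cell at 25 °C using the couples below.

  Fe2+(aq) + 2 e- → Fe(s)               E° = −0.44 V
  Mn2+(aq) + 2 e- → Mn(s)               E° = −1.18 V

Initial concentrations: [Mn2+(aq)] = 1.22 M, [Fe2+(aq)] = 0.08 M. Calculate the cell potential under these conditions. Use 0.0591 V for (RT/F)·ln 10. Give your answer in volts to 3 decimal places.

Since E°(Fe²⁺/Fe) > E°(Mn²⁺/Mn), Fe²⁺/Fe serves as the cathode.
The standard potential is −0.44 − (−1.18) = +0.74 V and the balanced reaction transfers n = 2 electrons.
For the overall reaction Fe2+(aq) + Mn(s) → Fe(s) + Mn2+(aq), Q = [Mn2+(aq)] / [Fe2+(aq)] = 15.2, giving log Q = 1.183.
E = E° − (0.0591/n)·log Q = +0.74 − (0.0591/2)(1.183) = +0.705 V.

+0.705 V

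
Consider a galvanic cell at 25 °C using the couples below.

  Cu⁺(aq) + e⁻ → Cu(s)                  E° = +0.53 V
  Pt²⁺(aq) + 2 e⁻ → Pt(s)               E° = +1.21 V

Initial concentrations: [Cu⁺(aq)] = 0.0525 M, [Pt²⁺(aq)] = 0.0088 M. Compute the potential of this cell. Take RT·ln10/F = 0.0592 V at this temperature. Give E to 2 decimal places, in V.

Pt²⁺/Pt is reduced (cathode, E° = +1.21 V) and Cu⁺/Cu is oxidized (anode).
E°cell = +1.21 − (+0.53) = +0.68 V, with n = 2 electrons transferred.
Balancing gives Pt²⁺(aq) + 2 Cu(s) → Pt(s) + 2 Cu⁺(aq); hence Q = [Cu⁺(aq)]^2 / [Pt²⁺(aq)] = 0.313 (log Q = −0.504).
E = E° − (0.0592/n)·log Q = +0.68 − (0.0592/2)(−0.504) = +0.69 V.

+0.69 V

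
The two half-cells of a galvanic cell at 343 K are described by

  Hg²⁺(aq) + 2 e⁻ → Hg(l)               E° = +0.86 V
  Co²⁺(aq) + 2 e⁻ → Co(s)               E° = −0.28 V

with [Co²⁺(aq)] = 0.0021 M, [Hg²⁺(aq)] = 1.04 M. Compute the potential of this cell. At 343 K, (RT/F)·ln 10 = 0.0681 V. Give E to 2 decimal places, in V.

+1.23 V

Since E°(Hg²⁺/Hg) > E°(Co²⁺/Co), Hg²⁺/Hg serves as the cathode.
E°cell = E°cat − E°an = +0.86 − (−0.28) = +1.14 V; n = 2.
The balanced reaction is Hg²⁺(aq) + Co(s) → Hg(l) + Co²⁺(aq), so Q = [Co²⁺(aq)] / [Hg²⁺(aq)] = 0.00202 and log Q = −2.695.
By the Nernst equation, E = +1.14 − (0.0681/2)·(−2.695) = +1.23 V.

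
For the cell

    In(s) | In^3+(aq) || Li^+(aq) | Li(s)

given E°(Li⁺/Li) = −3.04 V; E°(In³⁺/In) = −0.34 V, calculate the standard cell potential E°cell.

−2.70 V

By convention the left-hand electrode in cell notation is the anode (oxidation) and the right-hand electrode is the cathode (reduction).
E°cell = E°(right) − E°(left) = −3.04 − (−0.34) = −2.70 V.
The negative sign shows that, as written, the cell would require an external voltage to drive the reaction.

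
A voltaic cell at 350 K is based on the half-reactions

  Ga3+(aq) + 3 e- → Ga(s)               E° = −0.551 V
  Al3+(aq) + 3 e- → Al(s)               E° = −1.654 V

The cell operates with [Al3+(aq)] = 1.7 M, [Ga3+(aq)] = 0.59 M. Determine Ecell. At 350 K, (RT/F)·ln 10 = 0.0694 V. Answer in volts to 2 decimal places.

The Ga³⁺/Ga couple has the more positive E°, so it is the cathode; Al³⁺/Al is the anode.
The standard potential is −0.551 − (−1.654) = +1.103 V and the balanced reaction transfers n = 3 electrons.
Balancing gives Ga3+(aq) + Al(s) → Ga(s) + Al3+(aq); hence Q = [Al3+(aq)] / [Ga3+(aq)] = 2.88 (log Q = 0.460).
Applying E = E° − (RT ln10/nF)·log Q gives +1.103 − (0.0694/3)(0.460) = +1.09 V.

+1.09 V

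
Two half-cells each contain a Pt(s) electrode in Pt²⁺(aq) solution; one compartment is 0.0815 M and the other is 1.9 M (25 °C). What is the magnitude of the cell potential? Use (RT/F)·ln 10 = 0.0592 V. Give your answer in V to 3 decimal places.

For a concentration cell E°cell = 0, since both electrodes use the same couple.
The compartment with the higher Pt²⁺(aq) concentration (1.9 M) acts as the cathode; ions are reduced there and produced at the dilute (0.0815 M) anode.
With n = 2, Ecell = −(0.0592/2)·log([dilute]/[conc]) = −(0.0592/2)·log(0.0815/1.9) = +0.040 V.

0.040 V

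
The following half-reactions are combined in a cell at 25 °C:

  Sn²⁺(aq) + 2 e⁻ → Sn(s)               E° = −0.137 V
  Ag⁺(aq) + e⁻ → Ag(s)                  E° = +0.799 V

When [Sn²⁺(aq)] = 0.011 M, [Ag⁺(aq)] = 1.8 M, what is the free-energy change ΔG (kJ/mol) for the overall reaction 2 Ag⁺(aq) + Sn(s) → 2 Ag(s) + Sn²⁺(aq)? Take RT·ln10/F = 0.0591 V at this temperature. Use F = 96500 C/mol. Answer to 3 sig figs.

−195 kJ/mol

With Ag⁺/Ag reduced at the cathode, E°cell = +0.799 − (−0.137) = +0.936 V and n = 2.
Q = [Sn²⁺(aq)] / [Ag⁺(aq)]^2 = 0.0034, so log Q = −2.469 and E = +0.936 − (0.0591/2)(−2.469) = +1.0090 V.
Finally ΔG = −nFE = −(2)(96500 C/mol)(+1.0090 V) = −195 kJ/mol.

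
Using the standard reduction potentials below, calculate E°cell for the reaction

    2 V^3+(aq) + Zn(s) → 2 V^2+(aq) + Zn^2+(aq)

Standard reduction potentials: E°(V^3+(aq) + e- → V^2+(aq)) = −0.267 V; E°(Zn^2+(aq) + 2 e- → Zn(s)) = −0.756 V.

In the reaction as written, V^3+(aq) is reduced (cathode) and Zn^2+(aq) is produced by oxidation at the anode.
E°cell = E°(cathode) − E°(anode) = −0.267 − (−0.756) = +0.489 V.
The positive value indicates the reaction is spontaneous as written.

+0.489 V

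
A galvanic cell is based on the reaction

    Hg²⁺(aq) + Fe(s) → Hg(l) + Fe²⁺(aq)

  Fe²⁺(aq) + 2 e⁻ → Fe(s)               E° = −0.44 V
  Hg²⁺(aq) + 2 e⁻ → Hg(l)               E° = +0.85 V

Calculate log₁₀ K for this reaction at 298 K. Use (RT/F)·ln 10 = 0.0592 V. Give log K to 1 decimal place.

The Hg²⁺/Hg couple is reduced (cathode); E°cell = +0.85 − (−0.44) = +1.29 V with n = 2.
At equilibrium E = 0, so log K = nE°cell / 0.0592 = (2)(+1.29) / 0.0592 = 43.6.

log K = 43.6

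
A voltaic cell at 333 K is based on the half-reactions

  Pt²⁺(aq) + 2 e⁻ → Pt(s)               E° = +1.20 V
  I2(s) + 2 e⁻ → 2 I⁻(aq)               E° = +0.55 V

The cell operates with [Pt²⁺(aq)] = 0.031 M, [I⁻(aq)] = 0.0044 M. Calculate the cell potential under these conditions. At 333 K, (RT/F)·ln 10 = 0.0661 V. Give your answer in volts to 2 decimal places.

Since E°(Pt²⁺/Pt) > E°(I₂/I⁻), Pt²⁺/Pt serves as the cathode.
E°cell = +1.20 − (+0.55) = +0.65 V, with n = 2 electrons transferred.
For the overall reaction Pt²⁺(aq) + 2 I⁻(aq) → Pt(s) + I2(s), Q = 1 / ([Pt²⁺(aq)]·[I⁻(aq)]^2) = 1.67×10^6, giving log Q = 6.222.
Applying E = E° − (RT ln10/nF)·log Q gives +0.65 − (0.0661/2)(6.222) = +0.44 V.

+0.44 V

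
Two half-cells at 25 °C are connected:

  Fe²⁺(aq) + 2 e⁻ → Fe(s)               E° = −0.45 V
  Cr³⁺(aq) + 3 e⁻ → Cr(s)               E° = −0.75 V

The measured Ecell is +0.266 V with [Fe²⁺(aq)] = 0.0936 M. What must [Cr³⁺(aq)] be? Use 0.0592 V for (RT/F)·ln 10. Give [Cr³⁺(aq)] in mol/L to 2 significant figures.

1.5 M

Fe²⁺/Fe is the cathode (higher E°); E°cell = −0.45 − (−0.75) = +0.30 V with n = 6.
From the Nernst equation, log Q = n(E° − E)/0.0592 = 6·(+0.30 − (+0.266))/0.0592 = 3.446.
Balancing electrons gives 3 Fe²⁺(aq) + 2 Cr(s) → 3 Fe(s) + 2 Cr³⁺(aq); thus Q = [Cr³⁺(aq)]^2 / [Fe²⁺(aq)]^3.
Substituting the known concentrations and solving, log [Cr³⁺(aq)] = 0.180 and [Cr³⁺(aq)] = 1.5 M.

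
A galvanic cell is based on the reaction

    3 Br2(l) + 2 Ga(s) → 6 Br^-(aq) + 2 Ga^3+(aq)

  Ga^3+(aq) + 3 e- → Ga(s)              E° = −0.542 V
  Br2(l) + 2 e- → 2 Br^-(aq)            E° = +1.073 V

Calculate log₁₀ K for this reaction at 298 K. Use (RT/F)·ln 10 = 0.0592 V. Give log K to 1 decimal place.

The Br₂/Br⁻ couple is reduced (cathode); E°cell = +1.073 − (−0.542) = +1.615 V with n = 6.
At equilibrium E = 0, so log K = nE°cell / 0.0592 = (6)(+1.615) / 0.0592 = 163.7.

log K = 163.7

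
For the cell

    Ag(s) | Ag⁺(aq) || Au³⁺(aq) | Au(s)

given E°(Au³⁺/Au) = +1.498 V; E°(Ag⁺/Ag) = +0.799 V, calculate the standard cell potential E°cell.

By convention the left-hand electrode in cell notation is the anode (oxidation) and the right-hand electrode is the cathode (reduction).
E°cell = E°(right) − E°(left) = +1.498 − (+0.799) = +0.699 V.

+0.699 V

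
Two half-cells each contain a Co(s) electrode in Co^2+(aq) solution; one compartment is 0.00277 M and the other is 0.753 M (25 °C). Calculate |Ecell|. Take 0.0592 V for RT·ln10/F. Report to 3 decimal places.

0.072 V

For a concentration cell E°cell = 0, since both electrodes use the same couple.
The compartment with the higher Co^2+(aq) concentration (0.753 M) acts as the cathode; ions are reduced there and produced at the dilute (0.00277 M) anode.
With n = 2, Ecell = −(0.0592/2)·log([dilute]/[conc]) = −(0.0592/2)·log(0.00277/0.753) = +0.072 V.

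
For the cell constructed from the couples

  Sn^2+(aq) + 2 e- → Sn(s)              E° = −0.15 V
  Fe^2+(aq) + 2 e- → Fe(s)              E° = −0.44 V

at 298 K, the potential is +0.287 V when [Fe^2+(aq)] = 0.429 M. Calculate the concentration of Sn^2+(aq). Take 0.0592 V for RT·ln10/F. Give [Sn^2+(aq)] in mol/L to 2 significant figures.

0.34 M

The Sn²⁺/Sn couple has the larger reduction potential, so it is the cathode: E°cell = −0.15 − (−0.44) = +0.29 V and n = 2.
Rearranging E = E° − (0.0592/n)·log Q gives log Q = 2(+0.29 − (+0.287))/0.0592 = 0.101.
For Sn^2+(aq) + Fe(s) → Sn(s) + Fe^2+(aq), the reaction quotient is Q = [Fe^2+(aq)] / [Sn^2+(aq)].
Solving for the unknown gives log [Sn^2+(aq)] = −0.469, so [Sn^2+(aq)] ≈ 0.34 M.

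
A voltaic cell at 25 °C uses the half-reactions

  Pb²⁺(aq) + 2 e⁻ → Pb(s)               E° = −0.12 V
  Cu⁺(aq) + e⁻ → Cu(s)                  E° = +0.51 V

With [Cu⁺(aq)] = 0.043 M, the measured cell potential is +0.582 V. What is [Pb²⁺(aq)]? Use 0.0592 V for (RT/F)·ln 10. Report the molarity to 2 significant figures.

The Cu⁺/Cu couple has the larger reduction potential, so it is the cathode: E°cell = +0.51 − (−0.12) = +0.63 V and n = 2.
Since E = E° − (0.0592/n)·log Q, log Q = n(E° − E)/0.0592 = 1.622.
Balancing electrons gives 2 Cu⁺(aq) + Pb(s) → 2 Cu(s) + Pb²⁺(aq); thus Q = [Pb²⁺(aq)] / [Cu⁺(aq)]^2.
Substituting the known concentrations and solving, log [Pb²⁺(aq)] = −1.111 and [Pb²⁺(aq)] = 0.077 M.

0.077 M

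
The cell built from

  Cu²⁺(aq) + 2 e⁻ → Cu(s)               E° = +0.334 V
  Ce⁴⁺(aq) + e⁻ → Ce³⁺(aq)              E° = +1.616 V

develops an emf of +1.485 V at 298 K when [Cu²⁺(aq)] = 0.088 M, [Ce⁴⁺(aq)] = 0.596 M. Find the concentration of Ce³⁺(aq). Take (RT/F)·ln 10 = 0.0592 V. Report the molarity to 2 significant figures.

Ce⁴⁺/Ce³⁺ is the cathode (higher E°); E°cell = +1.616 − (+0.334) = +1.282 V with n = 2.
Rearranging E = E° − (0.0592/n)·log Q gives log Q = 2(+1.282 − (+1.485))/0.0592 = −6.858.
For 2 Ce⁴⁺(aq) + Cu(s) → 2 Ce³⁺(aq) + Cu²⁺(aq), the reaction quotient is Q = ([Ce³⁺(aq)]^2·[Cu²⁺(aq)]) / [Ce⁴⁺(aq)]^2.
Isolating [Ce³⁺(aq)] in Q = 10^{−6.858} yields log [Ce³⁺(aq)] = −3.126, i.e. 0.00075 M.

0.00075 M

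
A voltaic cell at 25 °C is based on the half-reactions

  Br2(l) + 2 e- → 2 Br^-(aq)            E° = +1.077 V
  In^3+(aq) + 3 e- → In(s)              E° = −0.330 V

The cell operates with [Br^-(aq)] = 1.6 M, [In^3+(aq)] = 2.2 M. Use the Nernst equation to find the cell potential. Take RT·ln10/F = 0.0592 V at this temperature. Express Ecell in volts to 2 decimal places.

+1.39 V

Since E°(Br₂/Br⁻) > E°(In³⁺/In), Br₂/Br⁻ serves as the cathode.
E°cell = E°cat − E°an = +1.077 − (−0.330) = +1.407 V; n = 6.
Balancing gives 3 Br2(l) + 2 In(s) → 6 Br^-(aq) + 2 In^3+(aq); hence Q = [Br^-(aq)]^6·[In^3+(aq)]^2 = 81.2 (log Q = 1.910).
E = E° − (0.0592/n)·log Q = +1.407 − (0.0592/6)(1.910) = +1.39 V.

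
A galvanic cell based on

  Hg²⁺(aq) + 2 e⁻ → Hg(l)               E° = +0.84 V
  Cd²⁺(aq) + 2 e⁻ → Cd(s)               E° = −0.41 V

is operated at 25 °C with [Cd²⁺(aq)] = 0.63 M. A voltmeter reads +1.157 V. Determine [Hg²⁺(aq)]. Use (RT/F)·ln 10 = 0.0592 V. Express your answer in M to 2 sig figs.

0.00045 M

The Hg²⁺/Hg couple has the larger reduction potential, so it is the cathode: E°cell = +0.84 − (−0.41) = +1.25 V and n = 2.
Since E = E° − (0.0592/n)·log Q, log Q = n(E° − E)/0.0592 = 3.142.
For Hg²⁺(aq) + Cd(s) → Hg(l) + Cd²⁺(aq), the reaction quotient is Q = [Cd²⁺(aq)] / [Hg²⁺(aq)].
Substituting the known concentrations and solving, log [Hg²⁺(aq)] = −3.343 and [Hg²⁺(aq)] = 0.00045 M.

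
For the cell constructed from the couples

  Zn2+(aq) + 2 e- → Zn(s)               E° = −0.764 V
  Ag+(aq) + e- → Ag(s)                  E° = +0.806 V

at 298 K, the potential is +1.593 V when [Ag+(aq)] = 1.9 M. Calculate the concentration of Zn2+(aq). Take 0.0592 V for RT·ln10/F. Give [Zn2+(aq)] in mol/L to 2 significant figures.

Ag⁺/Ag is the cathode (higher E°); E°cell = +0.806 − (−0.764) = +1.570 V with n = 2.
Since E = E° − (0.0592/n)·log Q, log Q = n(E° − E)/0.0592 = −0.777.
The balanced reaction is 2 Ag+(aq) + Zn(s) → 2 Ag(s) + Zn2+(aq), so Q = [Zn2+(aq)] / [Ag+(aq)]^2.
Solving for the unknown gives log [Zn2+(aq)] = −0.219, so [Zn2+(aq)] ≈ 0.60 M.

0.60 M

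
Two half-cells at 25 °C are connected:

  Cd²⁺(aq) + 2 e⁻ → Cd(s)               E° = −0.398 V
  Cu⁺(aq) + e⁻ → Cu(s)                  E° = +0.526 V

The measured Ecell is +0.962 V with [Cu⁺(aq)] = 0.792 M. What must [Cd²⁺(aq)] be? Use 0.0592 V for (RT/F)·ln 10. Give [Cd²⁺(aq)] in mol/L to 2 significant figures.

With Cu⁺/Cu at the cathode and Cd²⁺/Cd at the anode, E°cell = +0.526 − (−0.398) = +0.924 V (n = 2).
Since E = E° − (0.0592/n)·log Q, log Q = n(E° − E)/0.0592 = −1.284.
The balanced reaction is 2 Cu⁺(aq) + Cd(s) → 2 Cu(s) + Cd²⁺(aq), so Q = [Cd²⁺(aq)] / [Cu⁺(aq)]^2.
Substituting the known concentrations and solving, log [Cd²⁺(aq)] = −1.487 and [Cd²⁺(aq)] = 0.033 M.

0.033 M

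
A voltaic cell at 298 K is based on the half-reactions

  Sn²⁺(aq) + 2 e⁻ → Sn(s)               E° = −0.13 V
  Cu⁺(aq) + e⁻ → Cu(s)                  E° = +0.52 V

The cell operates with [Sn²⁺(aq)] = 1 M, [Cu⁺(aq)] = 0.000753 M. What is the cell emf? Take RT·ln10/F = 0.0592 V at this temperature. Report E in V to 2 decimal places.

Cu⁺/Cu is reduced (cathode, E° = +0.52 V) and Sn²⁺/Sn is oxidized (anode).
The standard potential is +0.52 − (−0.13) = +0.65 V and the balanced reaction transfers n = 2 electrons.
Balancing gives 2 Cu⁺(aq) + Sn(s) → 2 Cu(s) + Sn²⁺(aq); hence Q = [Sn²⁺(aq)] / [Cu⁺(aq)]^2 = 1.76×10^6 (log Q = 6.246).
E = E° − (0.0592/n)·log Q = +0.65 − (0.0592/2)(6.246) = +0.47 V.

+0.47 V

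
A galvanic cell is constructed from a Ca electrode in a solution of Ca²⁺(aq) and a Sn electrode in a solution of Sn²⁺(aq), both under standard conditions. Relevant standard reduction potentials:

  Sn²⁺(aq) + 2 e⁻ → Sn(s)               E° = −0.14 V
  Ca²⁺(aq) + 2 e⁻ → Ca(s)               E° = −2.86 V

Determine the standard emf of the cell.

Of the two couples in this cell, the one with the more positive reduction potential is reduced at the cathode: here that is Sn²⁺/Sn (−0.14 V); Ca²⁺/Ca (−2.86 V) is the anode.
E°cell = E°(cathode) − E°(anode) = −0.14 − (−2.86) = +2.72 V.

+2.72 V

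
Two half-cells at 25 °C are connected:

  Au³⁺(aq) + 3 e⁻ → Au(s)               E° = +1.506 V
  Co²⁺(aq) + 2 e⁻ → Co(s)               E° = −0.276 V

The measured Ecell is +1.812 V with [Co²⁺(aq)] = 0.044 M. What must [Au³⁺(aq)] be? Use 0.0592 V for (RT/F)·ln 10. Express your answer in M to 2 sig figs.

The Au³⁺/Au couple has the larger reduction potential, so it is the cathode: E°cell = +1.506 − (−0.276) = +1.782 V and n = 6.
From the Nernst equation, log Q = n(E° − E)/0.0592 = 6·(+1.782 − (+1.812))/0.0592 = −3.041.
For 2 Au³⁺(aq) + 3 Co(s) → 2 Au(s) + 3 Co²⁺(aq), the reaction quotient is Q = [Co²⁺(aq)]^3 / [Au³⁺(aq)]^2.
Solving for the unknown gives log [Au³⁺(aq)] = −0.514, so [Au³⁺(aq)] ≈ 0.31 M.

0.31 M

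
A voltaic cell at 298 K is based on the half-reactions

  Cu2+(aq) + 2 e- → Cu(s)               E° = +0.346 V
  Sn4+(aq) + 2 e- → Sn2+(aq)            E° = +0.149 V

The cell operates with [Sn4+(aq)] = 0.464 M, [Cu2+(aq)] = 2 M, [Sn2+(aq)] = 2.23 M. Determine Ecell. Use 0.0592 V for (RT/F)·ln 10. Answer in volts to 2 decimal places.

+0.23 V

Since E°(Cu²⁺/Cu) > E°(Sn⁴⁺/Sn²⁺), Cu²⁺/Cu serves as the cathode.
The standard potential is +0.346 − (+0.149) = +0.197 V and the balanced reaction transfers n = 2 electrons.
The balanced reaction is Cu2+(aq) + Sn2+(aq) → Cu(s) + Sn4+(aq), so Q = [Sn4+(aq)] / ([Cu2+(aq)]·[Sn2+(aq)]) = 0.104 and log Q = −0.983.
By the Nernst equation, E = +0.197 − (0.0592/2)·(−0.983) = +0.23 V.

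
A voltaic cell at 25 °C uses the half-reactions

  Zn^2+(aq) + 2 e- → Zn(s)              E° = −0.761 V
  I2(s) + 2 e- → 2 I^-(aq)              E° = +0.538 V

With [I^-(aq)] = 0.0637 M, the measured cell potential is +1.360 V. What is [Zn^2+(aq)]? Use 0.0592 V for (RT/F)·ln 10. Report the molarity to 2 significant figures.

2.1 M

With I₂/I⁻ at the cathode and Zn²⁺/Zn at the anode, E°cell = +0.538 − (−0.761) = +1.299 V (n = 2).
Since E = E° − (0.0592/n)·log Q, log Q = n(E° − E)/0.0592 = −2.061.
Balancing electrons gives I2(s) + Zn(s) → 2 I^-(aq) + Zn^2+(aq); thus Q = [I^-(aq)]^2·[Zn^2+(aq)].
Solving for the unknown gives log [Zn^2+(aq)] = 0.331, so [Zn^2+(aq)] ≈ 2.1 M.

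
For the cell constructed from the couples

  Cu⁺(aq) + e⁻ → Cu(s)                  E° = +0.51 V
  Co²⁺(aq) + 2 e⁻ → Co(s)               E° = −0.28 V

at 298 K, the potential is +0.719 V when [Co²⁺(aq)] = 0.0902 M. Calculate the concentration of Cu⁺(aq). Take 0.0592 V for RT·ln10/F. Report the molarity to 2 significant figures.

Cu⁺/Cu is the cathode (higher E°); E°cell = +0.51 − (−0.28) = +0.79 V with n = 2.
From the Nernst equation, log Q = n(E° − E)/0.0592 = 2·(+0.79 − (+0.719))/0.0592 = 2.399.
For 2 Cu⁺(aq) + Co(s) → 2 Cu(s) + Co²⁺(aq), the reaction quotient is Q = [Co²⁺(aq)] / [Cu⁺(aq)]^2.
Substituting the known concentrations and solving, log [Cu⁺(aq)] = −1.722 and [Cu⁺(aq)] = 0.019 M.

0.019 M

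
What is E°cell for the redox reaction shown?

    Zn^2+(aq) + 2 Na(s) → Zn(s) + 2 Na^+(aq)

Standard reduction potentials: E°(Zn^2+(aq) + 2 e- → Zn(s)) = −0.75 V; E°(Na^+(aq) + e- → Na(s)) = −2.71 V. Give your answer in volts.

In the reaction as written, Zn^2+(aq) is reduced (cathode) and Na^+(aq) is produced by oxidation at the anode.
E°cell = E°(cathode) − E°(anode) = −0.75 − (−2.71) = +1.96 V.

+1.96 V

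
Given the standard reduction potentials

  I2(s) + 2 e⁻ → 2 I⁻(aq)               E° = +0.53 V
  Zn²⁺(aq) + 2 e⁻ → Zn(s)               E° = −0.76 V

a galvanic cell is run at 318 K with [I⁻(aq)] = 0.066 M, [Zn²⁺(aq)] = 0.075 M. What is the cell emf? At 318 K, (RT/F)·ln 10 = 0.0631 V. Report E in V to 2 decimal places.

Since E°(I₂/I⁻) > E°(Zn²⁺/Zn), I₂/I⁻ serves as the cathode.
E°cell = E°cat − E°an = +0.53 − (−0.76) = +1.29 V; n = 2.
Balancing gives I2(s) + Zn(s) → 2 I⁻(aq) + Zn²⁺(aq); hence Q = [I⁻(aq)]^2·[Zn²⁺(aq)] = 0.000327 (log Q = −3.486).
E = E° − (0.0631/n)·log Q = +1.29 − (0.0631/2)(−3.486) = +1.40 V.

+1.40 V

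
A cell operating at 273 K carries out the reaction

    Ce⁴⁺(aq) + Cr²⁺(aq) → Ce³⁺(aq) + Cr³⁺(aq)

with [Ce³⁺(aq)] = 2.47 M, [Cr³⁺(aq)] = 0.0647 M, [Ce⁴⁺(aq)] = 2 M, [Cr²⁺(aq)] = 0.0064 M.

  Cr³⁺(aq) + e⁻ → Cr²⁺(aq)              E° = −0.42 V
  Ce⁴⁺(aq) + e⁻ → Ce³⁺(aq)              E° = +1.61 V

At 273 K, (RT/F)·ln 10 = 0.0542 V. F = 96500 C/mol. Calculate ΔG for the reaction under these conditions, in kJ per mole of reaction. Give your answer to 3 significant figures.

With Ce⁴⁺/Ce³⁺ reduced at the cathode, E°cell = +1.61 − (−0.42) = +2.03 V and n = 1.
Here Q = ([Ce³⁺(aq)]·[Cr³⁺(aq)]) / ([Ce⁴⁺(aq)]·[Cr²⁺(aq)]) = 12.5 (log Q = 1.096), giving E = +2.03 − (0.0542/1)·(1.096) = +1.9706 V.
Then ΔG = −nFE = −1 × 96500 × +1.9706 J/mol = −190 kJ/mol.

−190 kJ/mol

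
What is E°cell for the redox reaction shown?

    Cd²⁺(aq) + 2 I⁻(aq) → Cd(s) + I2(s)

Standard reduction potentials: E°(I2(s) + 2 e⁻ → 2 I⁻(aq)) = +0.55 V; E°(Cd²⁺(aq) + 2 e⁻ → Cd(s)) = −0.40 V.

−0.95 V

Cd²⁺(aq) gains electrons, so the Cd²⁺/Cd couple is the cathode; the I₂/I⁻ couple is the anode.
E°cell = E°(cathode) − E°(anode) = −0.40 − (+0.55) = −0.95 V.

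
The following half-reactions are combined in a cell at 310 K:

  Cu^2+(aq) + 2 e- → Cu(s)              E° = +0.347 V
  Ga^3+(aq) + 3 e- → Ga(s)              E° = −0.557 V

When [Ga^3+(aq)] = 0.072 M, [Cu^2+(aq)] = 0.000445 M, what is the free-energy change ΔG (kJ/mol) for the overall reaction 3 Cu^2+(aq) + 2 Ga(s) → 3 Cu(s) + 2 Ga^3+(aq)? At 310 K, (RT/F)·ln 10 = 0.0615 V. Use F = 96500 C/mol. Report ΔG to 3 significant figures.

−477 kJ/mol

With Cu²⁺/Cu reduced at the cathode, E°cell = +0.347 − (−0.557) = +0.904 V and n = 6.
Here Q = [Ga^3+(aq)]^2 / [Cu^2+(aq)]^3 = 5.88×10^7 (log Q = 7.770), giving E = +0.904 − (0.0615/6)·(7.770) = +0.8244 V.
Then ΔG = −nFE = −6 × 96500 × +0.8244 J/mol = −477 kJ/mol.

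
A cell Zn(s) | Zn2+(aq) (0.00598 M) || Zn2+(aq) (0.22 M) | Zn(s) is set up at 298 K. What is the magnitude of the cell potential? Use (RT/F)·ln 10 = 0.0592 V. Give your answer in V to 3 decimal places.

For a concentration cell E°cell = 0, since both electrodes use the same couple.
The compartment with the higher Zn2+(aq) concentration (0.22 M) acts as the cathode; ions are reduced there and produced at the dilute (0.00598 M) anode.
With n = 2, Ecell = −(0.0592/2)·log([dilute]/[conc]) = −(0.0592/2)·log(0.00598/0.22) = +0.046 V.

0.046 V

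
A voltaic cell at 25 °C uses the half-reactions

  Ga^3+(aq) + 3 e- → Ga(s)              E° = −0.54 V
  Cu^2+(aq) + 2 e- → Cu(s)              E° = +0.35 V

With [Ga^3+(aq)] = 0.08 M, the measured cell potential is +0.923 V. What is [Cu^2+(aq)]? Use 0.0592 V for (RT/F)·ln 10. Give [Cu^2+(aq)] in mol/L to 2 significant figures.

With Cu²⁺/Cu at the cathode and Ga³⁺/Ga at the anode, E°cell = +0.35 − (−0.54) = +0.89 V (n = 6).
Rearranging E = E° − (0.0592/n)·log Q gives log Q = 6(+0.89 − (+0.923))/0.0592 = −3.345.
Balancing electrons gives 3 Cu^2+(aq) + 2 Ga(s) → 3 Cu(s) + 2 Ga^3+(aq); thus Q = [Ga^3+(aq)]^2 / [Cu^2+(aq)]^3.
Substituting the known concentrations and solving, log [Cu^2+(aq)] = 0.384 and [Cu^2+(aq)] = 2.4 M.

2.4 M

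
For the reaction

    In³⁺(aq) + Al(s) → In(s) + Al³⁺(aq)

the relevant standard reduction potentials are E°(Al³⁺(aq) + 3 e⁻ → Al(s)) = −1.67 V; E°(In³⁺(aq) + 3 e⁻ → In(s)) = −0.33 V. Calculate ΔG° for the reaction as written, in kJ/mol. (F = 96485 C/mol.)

In the reaction as written In³⁺(aq) is reduced, so the In³⁺/In couple is the cathode and Al³⁺/Al is the anode.
E°cell = −0.33 − (−1.67) = +1.34 V; balancing electrons gives n = 3.
ΔG° = −nFE°cell = −(3)(96485)(+1.34) J/mol = −388 kJ/mol.

−388 kJ/mol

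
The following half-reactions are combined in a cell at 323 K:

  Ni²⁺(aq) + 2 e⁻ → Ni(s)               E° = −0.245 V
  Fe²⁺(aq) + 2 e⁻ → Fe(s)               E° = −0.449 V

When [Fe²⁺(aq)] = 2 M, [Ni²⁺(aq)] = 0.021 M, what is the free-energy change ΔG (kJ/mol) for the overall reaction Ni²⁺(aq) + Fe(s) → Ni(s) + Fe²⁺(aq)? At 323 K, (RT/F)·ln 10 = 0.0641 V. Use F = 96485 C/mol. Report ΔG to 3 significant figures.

−27.1 kJ/mol

E°cell = −0.245 − (−0.449) = +0.204 V; the balanced reaction transfers n = 2 electrons.
The reaction quotient is [Fe²⁺(aq)] / [Ni²⁺(aq)] = 95.2; by Nernst, E = +0.204 − (0.0641/2)(1.979) = +0.1406 V.
Then ΔG = −nFE = −2 × 96485 × +0.1406 J/mol = −27.1 kJ/mol.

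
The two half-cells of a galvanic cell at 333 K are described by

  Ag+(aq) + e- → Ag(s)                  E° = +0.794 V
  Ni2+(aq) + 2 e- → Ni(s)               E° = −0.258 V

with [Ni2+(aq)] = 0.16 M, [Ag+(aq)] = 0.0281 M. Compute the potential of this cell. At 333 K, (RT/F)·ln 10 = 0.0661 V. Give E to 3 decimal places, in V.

Ag⁺/Ag is reduced (cathode, E° = +0.794 V) and Ni²⁺/Ni is oxidized (anode).
E°cell = E°cat − E°an = +0.794 − (−0.258) = +1.052 V; n = 2.
For the overall reaction 2 Ag+(aq) + Ni(s) → 2 Ag(s) + Ni2+(aq), Q = [Ni2+(aq)] / [Ag+(aq)]^2 = 203, giving log Q = 2.307.
Applying E = E° − (RT ln10/nF)·log Q gives +1.052 − (0.0661/2)(2.307) = +0.976 V.

+0.976 V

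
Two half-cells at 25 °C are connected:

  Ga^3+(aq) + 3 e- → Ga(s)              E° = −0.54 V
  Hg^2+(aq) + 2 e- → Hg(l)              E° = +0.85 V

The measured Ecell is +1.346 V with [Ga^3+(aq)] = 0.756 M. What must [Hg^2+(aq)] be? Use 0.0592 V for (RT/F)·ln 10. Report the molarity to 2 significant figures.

Hg²⁺/Hg is the cathode (higher E°); E°cell = +0.85 − (−0.54) = +1.39 V with n = 6.
Rearranging E = E° − (0.0592/n)·log Q gives log Q = 6(+1.39 − (+1.346))/0.0592 = 4.459.
The balanced reaction is 3 Hg^2+(aq) + 2 Ga(s) → 3 Hg(l) + 2 Ga^3+(aq), so Q = [Ga^3+(aq)]^2 / [Hg^2+(aq)]^3.
Isolating [Hg^2+(aq)] in Q = 10^{4.459} yields log [Hg^2+(aq)] = −1.567, i.e. 0.027 M.

0.027 M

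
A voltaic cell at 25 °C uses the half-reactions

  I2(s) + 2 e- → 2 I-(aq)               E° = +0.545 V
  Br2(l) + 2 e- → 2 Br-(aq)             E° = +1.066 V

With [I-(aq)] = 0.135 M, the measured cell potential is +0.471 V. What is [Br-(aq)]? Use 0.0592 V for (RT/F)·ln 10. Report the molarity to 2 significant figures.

With Br₂/Br⁻ at the cathode and I₂/I⁻ at the anode, E°cell = +1.066 − (+0.545) = +0.521 V (n = 2).
From the Nernst equation, log Q = n(E° − E)/0.0592 = 2·(+0.521 − (+0.471))/0.0592 = 1.689.
Balancing electrons gives Br2(l) + 2 I-(aq) → 2 Br-(aq) + I2(s); thus Q = [Br-(aq)]^2 / [I-(aq)]^2.
Isolating [Br-(aq)] in Q = 10^{1.689} yields log [Br-(aq)] = −0.025, i.e. 0.94 M.

0.94 M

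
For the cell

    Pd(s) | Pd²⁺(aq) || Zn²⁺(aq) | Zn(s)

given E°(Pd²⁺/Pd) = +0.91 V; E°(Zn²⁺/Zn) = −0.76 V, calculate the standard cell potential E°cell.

By convention the left-hand electrode in cell notation is the anode (oxidation) and the right-hand electrode is the cathode (reduction).
E°cell = E°(right) − E°(left) = −0.76 − (+0.91) = −1.67 V.
The negative sign shows that, as written, the cell would require an external voltage to drive the reaction.

−1.67 V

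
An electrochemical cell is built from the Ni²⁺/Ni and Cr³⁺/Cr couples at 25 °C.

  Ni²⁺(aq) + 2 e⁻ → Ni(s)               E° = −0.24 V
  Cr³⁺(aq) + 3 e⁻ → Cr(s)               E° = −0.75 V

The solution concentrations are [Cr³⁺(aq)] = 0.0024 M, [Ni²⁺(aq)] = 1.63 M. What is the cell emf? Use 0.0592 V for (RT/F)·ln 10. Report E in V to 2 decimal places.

Ni²⁺/Ni is reduced (cathode, E° = −0.24 V) and Cr³⁺/Cr is oxidized (anode).
The standard potential is −0.24 − (−0.75) = +0.51 V and the balanced reaction transfers n = 6 electrons.
The balanced reaction is 3 Ni²⁺(aq) + 2 Cr(s) → 3 Ni(s) + 2 Cr³⁺(aq), so Q = [Cr³⁺(aq)]^2 / [Ni²⁺(aq)]^3 = 1.33×10^−6 and log Q = −5.876.
Applying E = E° − (RT ln10/nF)·log Q gives +0.51 − (0.0592/6)(−5.876) = +0.57 V.

+0.57 V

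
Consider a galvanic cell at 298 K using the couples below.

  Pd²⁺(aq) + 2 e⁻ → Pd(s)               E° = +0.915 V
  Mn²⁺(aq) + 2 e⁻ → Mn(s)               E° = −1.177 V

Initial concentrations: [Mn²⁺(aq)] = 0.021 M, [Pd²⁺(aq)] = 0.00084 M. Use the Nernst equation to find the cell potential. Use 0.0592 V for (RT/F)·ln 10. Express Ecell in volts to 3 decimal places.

+2.051 V

The Pd²⁺/Pd couple has the more positive E°, so it is the cathode; Mn²⁺/Mn is the anode.
The standard potential is +0.915 − (−1.177) = +2.092 V and the balanced reaction transfers n = 2 electrons.
The balanced reaction is Pd²⁺(aq) + Mn(s) → Pd(s) + Mn²⁺(aq), so Q = [Mn²⁺(aq)] / [Pd²⁺(aq)] = 25 and log Q = 1.398.
By the Nernst equation, E = +2.092 − (0.0592/2)·(1.398) = +2.051 V.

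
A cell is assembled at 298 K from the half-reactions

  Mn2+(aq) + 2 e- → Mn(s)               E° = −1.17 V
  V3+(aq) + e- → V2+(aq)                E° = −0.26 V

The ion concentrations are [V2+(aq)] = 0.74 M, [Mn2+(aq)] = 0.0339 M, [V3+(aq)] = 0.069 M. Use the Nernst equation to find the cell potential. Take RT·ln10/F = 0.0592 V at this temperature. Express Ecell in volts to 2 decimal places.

Since E°(V³⁺/V²⁺) > E°(Mn²⁺/Mn), V³⁺/V²⁺ serves as the cathode.
E°cell = −0.26 − (−1.17) = +0.91 V, with n = 2 electrons transferred.
For the overall reaction 2 V3+(aq) + Mn(s) → 2 V2+(aq) + Mn2+(aq), Q = ([V2+(aq)]^2·[Mn2+(aq)]) / [V3+(aq)]^2 = 3.9, giving log Q = 0.591.
Applying E = E° − (RT ln10/nF)·log Q gives +0.91 − (0.0592/2)(0.591) = +0.89 V.

+0.89 V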